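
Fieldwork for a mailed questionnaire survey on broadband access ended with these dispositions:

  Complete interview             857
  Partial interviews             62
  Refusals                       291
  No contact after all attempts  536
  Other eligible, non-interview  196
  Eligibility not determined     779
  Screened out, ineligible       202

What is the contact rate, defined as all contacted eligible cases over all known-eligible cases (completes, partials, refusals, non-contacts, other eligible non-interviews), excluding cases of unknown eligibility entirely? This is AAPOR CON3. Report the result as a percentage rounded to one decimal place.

72.4%

Top → 857 + 62 + 291 + 196 = 1406
Base → 857 + 62 + 291 + 536 + 196 = 1942
CON3 = 1406 / 1942 = 0.7240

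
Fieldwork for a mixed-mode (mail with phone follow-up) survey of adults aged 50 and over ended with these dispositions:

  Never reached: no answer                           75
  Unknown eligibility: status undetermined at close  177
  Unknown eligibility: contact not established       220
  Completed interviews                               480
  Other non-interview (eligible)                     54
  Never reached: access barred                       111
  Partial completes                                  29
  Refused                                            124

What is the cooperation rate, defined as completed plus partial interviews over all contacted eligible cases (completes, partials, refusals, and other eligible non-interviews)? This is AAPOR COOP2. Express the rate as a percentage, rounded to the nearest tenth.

74.1%

No answer / not reached = 75 + 111 = 186
Undetermined eligibility = 220 + 177 = 397
Num: 480 + 29 = 509
Denom: 480 + 29 + 124 + 54 = 687
COOP2 = 509 / 687 = 0.7409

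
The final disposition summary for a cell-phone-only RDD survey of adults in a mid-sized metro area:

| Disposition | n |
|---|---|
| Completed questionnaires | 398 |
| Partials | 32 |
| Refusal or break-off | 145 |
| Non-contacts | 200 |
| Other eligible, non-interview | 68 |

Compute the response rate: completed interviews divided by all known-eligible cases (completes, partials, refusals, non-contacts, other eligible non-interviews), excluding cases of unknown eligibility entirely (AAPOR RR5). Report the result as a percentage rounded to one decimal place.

47.2%

Numerator → 398
Base → 398 + 32 + 145 + 200 + 68 = 843
RR5 = 398 / 843 = 0.4721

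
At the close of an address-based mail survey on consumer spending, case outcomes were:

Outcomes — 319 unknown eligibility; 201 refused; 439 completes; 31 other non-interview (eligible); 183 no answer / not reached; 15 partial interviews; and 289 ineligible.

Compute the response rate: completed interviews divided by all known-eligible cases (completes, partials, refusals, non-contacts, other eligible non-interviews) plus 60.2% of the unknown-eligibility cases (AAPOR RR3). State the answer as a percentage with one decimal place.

Num: 439
Known eligible: 439 + 15 + 201 + 183 + 31 = 869
Eligible share of unknowns: 0.6020 × 319 = 192.04
Base: 869 + 192.04 = 1061.04
RR3 = 439 / 1061.04 = 0.4137

41.4%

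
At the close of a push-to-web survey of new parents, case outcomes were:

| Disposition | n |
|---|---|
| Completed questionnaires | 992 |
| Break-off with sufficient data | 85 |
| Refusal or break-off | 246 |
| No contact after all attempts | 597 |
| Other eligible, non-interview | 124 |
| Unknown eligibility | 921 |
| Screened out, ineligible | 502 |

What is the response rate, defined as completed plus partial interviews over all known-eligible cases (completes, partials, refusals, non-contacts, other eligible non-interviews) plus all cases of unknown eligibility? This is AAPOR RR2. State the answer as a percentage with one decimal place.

36.3%

Num = 992 + 85 = 1077
Denominator = 992 + 85 + 246 + 597 + 124 + 921 = 2965
RR2 = 1077 / 2965 = 0.3632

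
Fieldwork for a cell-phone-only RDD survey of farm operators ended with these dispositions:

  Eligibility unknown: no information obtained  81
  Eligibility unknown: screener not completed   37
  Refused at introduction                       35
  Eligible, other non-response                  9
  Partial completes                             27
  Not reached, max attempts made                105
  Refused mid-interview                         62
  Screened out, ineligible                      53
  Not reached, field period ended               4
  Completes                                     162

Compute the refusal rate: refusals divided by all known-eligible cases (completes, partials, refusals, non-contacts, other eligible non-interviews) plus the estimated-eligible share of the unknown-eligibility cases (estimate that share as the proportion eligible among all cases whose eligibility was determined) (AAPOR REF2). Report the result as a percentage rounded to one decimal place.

Refusal or break-off = 35 + 62 = 97
No answer / not reached = 4 + 105 = 109
Unknown if eligible = 37 + 81 = 118
Top = 97
Known eligible = 162 + 27 + 97 + 109 + 9 = 404
e = 404 / (404 + 53) = 404 / 457 = 0.8840
Eligible share of unknowns = 0.8840 × 118 = 104.31
Base = 404 + 104.31 = 508.31
REF2 = 97 / 508.31 = 0.1908

19.1%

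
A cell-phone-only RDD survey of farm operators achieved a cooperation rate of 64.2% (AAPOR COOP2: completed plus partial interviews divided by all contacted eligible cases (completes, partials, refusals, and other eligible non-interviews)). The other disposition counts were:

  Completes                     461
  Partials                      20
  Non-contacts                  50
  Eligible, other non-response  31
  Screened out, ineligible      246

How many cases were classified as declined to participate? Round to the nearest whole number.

Numerator = 461 + 20 = 481
COOP2 = 481 / D = 0.642
D = 481 / 0.642 = 749.2
Remaining denominator categories sum to 512
declined to participate = 749.2 − 512 ≈ 237

237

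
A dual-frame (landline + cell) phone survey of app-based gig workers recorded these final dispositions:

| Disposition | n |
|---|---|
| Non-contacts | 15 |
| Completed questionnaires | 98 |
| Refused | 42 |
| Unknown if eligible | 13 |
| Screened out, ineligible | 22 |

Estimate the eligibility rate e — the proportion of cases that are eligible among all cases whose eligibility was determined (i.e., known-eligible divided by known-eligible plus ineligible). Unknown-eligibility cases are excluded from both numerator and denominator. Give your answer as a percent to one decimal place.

87.6%

Determined eligible = 98 + 42 + 15 = 155
e = 155 / (155 + 22) = 155 / 177 = 0.8757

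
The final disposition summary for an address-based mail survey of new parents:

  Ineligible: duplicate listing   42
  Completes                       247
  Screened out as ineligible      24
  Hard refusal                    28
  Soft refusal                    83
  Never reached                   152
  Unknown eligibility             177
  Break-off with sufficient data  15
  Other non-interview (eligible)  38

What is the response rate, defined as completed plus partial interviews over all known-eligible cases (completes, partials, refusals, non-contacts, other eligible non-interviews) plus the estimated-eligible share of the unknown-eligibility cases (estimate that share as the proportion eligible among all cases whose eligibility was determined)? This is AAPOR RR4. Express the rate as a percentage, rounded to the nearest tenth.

Refusals = 28 + 83 = 111
Screened out, ineligible = 24 + 42 = 66
Num → 247 + 15 = 262
Determined eligible → 247 + 15 + 111 + 152 + 38 = 563
e = 563 / (563 + 66) = 563 / 629 = 0.8951
Eligible share of unknowns → 0.8951 × 177 = 158.43
Denominator → 563 + 158.43 = 721.43
RR4 = 262 / 721.43 = 0.3632

36.3%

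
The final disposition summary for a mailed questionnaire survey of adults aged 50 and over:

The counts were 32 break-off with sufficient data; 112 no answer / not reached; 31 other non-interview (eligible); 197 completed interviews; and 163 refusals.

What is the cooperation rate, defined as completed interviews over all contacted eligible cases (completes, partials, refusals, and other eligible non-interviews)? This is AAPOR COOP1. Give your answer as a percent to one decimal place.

Num = 197
Denominator = 197 + 32 + 163 + 31 = 423
COOP1 = 197 / 423 = 0.4657

46.6%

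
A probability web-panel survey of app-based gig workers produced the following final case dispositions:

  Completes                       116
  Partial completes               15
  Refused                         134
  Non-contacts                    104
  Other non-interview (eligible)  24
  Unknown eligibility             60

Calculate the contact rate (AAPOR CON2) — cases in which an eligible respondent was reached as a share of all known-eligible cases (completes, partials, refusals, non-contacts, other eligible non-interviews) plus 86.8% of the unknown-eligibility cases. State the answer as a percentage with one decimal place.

64.9%

Num → 116 + 15 + 134 + 24 = 289
Eligible (known) → 116 + 15 + 134 + 104 + 24 = 393
e × U → 0.8680 × 60 = 52.08
Denom → 393 + 52.08 = 445.08
CON2 = 289 / 445.08 = 0.6493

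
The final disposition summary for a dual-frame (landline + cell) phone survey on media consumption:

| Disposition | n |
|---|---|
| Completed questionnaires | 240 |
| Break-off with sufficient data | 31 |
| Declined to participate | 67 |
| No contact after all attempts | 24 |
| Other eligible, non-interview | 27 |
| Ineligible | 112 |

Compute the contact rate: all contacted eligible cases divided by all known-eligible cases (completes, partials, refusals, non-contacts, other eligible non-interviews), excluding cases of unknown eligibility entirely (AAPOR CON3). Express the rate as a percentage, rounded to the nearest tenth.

Numerator = 240 + 31 + 67 + 27 = 365
Denom = 240 + 31 + 67 + 24 + 27 = 389
CON3 = 365 / 389 = 0.9383

93.8%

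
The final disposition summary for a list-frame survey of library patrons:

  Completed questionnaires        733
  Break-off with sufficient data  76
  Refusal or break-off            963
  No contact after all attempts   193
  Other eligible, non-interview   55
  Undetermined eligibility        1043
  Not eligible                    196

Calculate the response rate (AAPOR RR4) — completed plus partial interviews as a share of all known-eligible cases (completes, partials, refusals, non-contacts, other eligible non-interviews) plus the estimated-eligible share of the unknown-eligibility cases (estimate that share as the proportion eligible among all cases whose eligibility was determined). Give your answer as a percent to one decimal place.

27.2%

Top = 733 + 76 = 809
Known eligible = 733 + 76 + 963 + 193 + 55 = 2020
e = 2020 / (2020 + 196) = 2020 / 2216 = 0.9116
Eligible share of unknowns = 0.9116 × 1043 = 950.80
Denominator = 2020 + 950.80 = 2970.80
RR4 = 809 / 2970.80 = 0.2723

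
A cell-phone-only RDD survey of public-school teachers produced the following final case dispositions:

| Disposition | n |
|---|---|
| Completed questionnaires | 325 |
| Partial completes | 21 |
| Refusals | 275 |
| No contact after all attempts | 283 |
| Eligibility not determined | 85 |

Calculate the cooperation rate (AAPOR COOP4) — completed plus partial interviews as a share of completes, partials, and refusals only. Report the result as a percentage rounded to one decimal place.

Num → 325 + 21 = 346
Denominator → 325 + 21 + 275 = 621
COOP4 = 346 / 621 = 0.5572

55.7%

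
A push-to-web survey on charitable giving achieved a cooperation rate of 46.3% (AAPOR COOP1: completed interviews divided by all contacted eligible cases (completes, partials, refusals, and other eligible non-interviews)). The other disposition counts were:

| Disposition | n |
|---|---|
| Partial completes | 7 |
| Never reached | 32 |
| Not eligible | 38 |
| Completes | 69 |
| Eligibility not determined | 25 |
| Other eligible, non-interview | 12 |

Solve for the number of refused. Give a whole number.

COOP1 = 69 / D = 0.463
D = 69 / 0.463 = 149.0
Other denominator terms total 88
refused = 149.0 − 88 ≈ 61

61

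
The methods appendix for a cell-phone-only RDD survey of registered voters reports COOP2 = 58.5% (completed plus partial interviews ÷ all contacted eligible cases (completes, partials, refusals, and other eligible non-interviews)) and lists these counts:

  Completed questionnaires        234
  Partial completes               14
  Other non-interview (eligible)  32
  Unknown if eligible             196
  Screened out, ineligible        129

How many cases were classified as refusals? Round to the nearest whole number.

Numerator → 234 + 14 = 248
COOP2 = 248 / D = 0.585
D = 248 / 0.585 = 423.9
Rest of base = 280
refusals = 423.9 − 280 ≈ 144

144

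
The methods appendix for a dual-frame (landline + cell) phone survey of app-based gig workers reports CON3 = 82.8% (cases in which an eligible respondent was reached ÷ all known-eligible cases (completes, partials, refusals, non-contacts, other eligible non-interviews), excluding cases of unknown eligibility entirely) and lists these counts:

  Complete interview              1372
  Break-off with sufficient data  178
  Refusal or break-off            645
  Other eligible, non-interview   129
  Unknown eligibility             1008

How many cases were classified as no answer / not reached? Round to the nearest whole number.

Top → 1372 + 178 + 645 + 129 = 2324
CON3 = 2324 / D = 0.828
D = 2324 / 0.828 = 2806.8
Other denominator terms total 2324
no answer / not reached = 2806.8 − 2324 ≈ 483

483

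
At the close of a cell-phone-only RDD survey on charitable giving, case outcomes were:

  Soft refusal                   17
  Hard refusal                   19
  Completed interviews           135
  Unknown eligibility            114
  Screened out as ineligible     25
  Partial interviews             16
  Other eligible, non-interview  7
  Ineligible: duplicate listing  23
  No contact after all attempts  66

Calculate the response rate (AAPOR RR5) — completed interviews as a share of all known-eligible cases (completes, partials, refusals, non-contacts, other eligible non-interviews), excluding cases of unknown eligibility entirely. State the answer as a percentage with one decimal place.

51.9%

Refusal or break-off = 19 + 17 = 36
Not eligible = 25 + 23 = 48
Numerator: 135
Denom: 135 + 16 + 36 + 66 + 7 = 260
RR5 = 135 / 260 = 0.5192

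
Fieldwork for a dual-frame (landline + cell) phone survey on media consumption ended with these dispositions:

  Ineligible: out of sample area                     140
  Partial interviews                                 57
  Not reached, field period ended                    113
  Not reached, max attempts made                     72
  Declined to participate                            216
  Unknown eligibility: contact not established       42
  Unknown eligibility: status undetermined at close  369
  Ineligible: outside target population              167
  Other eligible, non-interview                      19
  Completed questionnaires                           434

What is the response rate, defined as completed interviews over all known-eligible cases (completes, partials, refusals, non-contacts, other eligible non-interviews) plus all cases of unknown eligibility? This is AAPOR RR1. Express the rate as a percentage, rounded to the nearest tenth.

32.8%

Non-contacts = 113 + 72 = 185
Undetermined eligibility = 42 + 369 = 411
Not eligible = 167 + 140 = 307
Numerator = 434
Denom = 434 + 57 + 216 + 185 + 19 + 411 = 1322
RR1 = 434 / 1322 = 0.3283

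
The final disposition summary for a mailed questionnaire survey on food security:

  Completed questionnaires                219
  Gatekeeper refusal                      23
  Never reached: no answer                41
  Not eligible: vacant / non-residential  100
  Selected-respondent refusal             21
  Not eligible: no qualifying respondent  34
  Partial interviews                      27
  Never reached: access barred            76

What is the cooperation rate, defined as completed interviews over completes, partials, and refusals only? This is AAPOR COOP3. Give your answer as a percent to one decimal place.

Declined to participate = 23 + 21 = 44
No answer / not reached = 41 + 76 = 117
Screened out, ineligible = 34 + 100 = 134
Num → 219
Denom → 219 + 27 + 44 = 290
COOP3 = 219 / 290 = 0.7552

75.5%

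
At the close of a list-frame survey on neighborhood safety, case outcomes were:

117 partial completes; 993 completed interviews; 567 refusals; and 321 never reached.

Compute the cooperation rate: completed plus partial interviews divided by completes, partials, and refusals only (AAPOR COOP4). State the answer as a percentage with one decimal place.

66.2%

Numerator → 993 + 117 = 1110
Denominator → 993 + 117 + 567 = 1677
COOP4 = 1110 / 1677 = 0.6619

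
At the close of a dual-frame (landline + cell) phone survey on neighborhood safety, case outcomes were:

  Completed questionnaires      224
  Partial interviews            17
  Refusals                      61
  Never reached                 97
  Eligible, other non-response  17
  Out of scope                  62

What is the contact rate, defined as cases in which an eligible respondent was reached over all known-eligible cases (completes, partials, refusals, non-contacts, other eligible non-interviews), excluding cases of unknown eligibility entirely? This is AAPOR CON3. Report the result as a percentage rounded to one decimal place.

76.7%

Num → 224 + 17 + 61 + 17 = 319
Base → 224 + 17 + 61 + 97 + 17 = 416
CON3 = 319 / 416 = 0.7668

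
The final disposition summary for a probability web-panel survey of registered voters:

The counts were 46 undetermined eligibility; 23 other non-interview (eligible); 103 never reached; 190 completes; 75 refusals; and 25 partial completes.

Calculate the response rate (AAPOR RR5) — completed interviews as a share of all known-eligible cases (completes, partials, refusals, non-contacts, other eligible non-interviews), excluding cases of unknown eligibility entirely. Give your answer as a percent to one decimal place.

Numerator: 190
Base: 190 + 25 + 75 + 103 + 23 = 416
RR5 = 190 / 416 = 0.4567

45.7%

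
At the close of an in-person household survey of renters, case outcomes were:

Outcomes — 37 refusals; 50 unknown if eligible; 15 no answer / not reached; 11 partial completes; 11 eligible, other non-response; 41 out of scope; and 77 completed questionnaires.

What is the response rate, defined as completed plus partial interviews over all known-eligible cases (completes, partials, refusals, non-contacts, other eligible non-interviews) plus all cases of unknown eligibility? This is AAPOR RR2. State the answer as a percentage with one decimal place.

Top = 77 + 11 = 88
Denom = 77 + 11 + 37 + 15 + 11 + 50 = 201
RR2 = 88 / 201 = 0.4378

43.8%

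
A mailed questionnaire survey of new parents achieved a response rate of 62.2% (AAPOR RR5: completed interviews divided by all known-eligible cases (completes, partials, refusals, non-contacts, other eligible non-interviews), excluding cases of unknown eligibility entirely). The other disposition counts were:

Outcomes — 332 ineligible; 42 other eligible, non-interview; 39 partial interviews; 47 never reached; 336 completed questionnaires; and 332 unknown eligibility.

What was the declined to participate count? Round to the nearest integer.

76

RR5 = 336 / D = 0.622
D = 336 / 0.622 = 540.2
Other denominator terms total 464
declined to participate = 540.2 − 464 ≈ 76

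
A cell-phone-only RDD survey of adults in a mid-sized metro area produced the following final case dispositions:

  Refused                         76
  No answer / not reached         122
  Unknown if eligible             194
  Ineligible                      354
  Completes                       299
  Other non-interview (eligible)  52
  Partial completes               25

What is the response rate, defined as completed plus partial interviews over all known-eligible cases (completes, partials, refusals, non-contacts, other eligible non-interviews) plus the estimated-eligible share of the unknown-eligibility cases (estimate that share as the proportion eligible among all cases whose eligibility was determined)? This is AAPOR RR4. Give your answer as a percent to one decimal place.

46.7%

Num = 299 + 25 = 324
Eligible (known) = 299 + 25 + 76 + 122 + 52 = 574
e = 574 / (574 + 354) = 574 / 928 = 0.6185
Eligible share of unknowns = 0.6185 × 194 = 119.99
Base = 574 + 119.99 = 693.99
RR4 = 324 / 693.99 = 0.4669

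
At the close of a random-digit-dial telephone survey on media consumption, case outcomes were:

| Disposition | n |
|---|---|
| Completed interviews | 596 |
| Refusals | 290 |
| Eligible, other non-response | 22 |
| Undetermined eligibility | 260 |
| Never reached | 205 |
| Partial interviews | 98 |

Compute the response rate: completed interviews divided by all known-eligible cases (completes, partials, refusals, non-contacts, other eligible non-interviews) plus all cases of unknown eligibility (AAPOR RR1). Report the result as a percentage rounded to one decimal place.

40.5%

Num: 596
Denominator: 596 + 98 + 290 + 205 + 22 + 260 = 1471
RR1 = 596 / 1471 = 0.4052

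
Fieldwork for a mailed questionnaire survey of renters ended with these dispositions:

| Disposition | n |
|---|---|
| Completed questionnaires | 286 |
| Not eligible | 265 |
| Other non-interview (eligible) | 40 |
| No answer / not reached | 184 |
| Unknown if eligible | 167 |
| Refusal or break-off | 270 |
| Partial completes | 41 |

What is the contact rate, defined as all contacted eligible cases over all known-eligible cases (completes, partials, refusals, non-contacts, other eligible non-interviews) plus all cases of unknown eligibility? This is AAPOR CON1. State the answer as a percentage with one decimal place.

64.5%

Top: 286 + 41 + 270 + 40 = 637
Base: 286 + 41 + 270 + 184 + 40 + 167 = 988
CON1 = 637 / 988 = 0.6447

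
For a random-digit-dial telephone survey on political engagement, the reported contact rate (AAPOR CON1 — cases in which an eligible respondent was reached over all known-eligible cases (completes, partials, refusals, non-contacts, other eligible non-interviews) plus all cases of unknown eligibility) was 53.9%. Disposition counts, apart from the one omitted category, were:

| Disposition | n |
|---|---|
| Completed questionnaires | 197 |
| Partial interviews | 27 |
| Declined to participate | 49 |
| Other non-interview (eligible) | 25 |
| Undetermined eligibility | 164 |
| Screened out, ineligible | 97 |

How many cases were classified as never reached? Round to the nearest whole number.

91

Top → 197 + 27 + 49 + 25 = 298
CON1 = 298 / D = 0.539
D = 298 / 0.539 = 552.9
Rest of base = 462
never reached = 552.9 − 462 ≈ 91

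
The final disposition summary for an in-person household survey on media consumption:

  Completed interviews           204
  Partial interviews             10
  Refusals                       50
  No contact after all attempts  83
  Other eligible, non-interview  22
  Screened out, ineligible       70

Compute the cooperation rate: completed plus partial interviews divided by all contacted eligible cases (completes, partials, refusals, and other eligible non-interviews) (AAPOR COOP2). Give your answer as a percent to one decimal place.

74.8%

Top = 204 + 10 = 214
Denominator = 204 + 10 + 50 + 22 = 286
COOP2 = 214 / 286 = 0.7483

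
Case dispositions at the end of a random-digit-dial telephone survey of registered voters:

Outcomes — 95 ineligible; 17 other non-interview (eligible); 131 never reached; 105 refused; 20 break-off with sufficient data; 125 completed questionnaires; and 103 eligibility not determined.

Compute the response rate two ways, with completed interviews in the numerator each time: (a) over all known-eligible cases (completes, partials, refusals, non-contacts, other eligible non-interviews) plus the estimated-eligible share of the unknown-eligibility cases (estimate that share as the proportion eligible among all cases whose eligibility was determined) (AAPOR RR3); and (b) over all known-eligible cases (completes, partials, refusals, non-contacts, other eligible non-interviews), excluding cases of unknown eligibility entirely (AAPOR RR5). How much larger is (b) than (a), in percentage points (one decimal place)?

5.4

Top = 125
Determined eligible = 125 + 20 + 105 + 131 + 17 = 398
e = 398 / (398 + 95) = 398 / 493 = 0.8073
e × U = 0.8073 × 103 = 83.15
Denominator = 398 + 83.15 = 481.15
RR3 = 125 / 481.15 = 0.2598
Denominator = 125 + 20 + 105 + 131 + 17 = 398
RR5 = 125 / 398 = 0.3141
Difference = 31.41 − 25.98 = 5.43 percentage points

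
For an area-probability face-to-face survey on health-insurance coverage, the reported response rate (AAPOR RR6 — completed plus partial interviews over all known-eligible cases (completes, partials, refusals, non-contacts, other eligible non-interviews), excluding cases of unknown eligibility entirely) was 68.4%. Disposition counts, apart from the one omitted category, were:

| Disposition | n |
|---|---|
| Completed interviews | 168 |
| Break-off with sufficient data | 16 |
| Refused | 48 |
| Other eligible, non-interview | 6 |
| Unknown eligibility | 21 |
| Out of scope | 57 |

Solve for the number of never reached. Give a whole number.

Numerator = 168 + 16 = 184
RR6 = 184 / D = 0.684
D = 184 / 0.684 = 269.0
Remaining denominator categories sum to 238
never reached = 269.0 − 238 ≈ 31

31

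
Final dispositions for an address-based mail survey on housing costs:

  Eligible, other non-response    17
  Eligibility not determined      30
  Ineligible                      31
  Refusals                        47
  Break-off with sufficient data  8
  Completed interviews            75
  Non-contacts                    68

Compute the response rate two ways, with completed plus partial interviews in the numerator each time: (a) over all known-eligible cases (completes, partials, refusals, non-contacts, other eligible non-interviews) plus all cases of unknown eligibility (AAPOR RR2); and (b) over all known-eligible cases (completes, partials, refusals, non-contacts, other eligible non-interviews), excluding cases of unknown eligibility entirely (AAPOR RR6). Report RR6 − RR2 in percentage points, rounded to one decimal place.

Numerator: 75 + 8 = 83
Denominator: 75 + 8 + 47 + 68 + 17 + 30 = 245
RR2 = 83 / 245 = 0.3388
Denominator: 75 + 8 + 47 + 68 + 17 = 215
RR6 = 83 / 215 = 0.3860
Difference = 38.60 − 33.88 = 4.72 percentage points

4.7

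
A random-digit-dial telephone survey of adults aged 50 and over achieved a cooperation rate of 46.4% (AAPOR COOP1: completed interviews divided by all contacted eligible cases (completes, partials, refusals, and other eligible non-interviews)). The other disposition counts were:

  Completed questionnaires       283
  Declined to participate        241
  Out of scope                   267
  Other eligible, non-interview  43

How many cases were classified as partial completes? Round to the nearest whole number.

43

COOP1 = 283 / D = 0.464
D = 283 / 0.464 = 609.9
Other denominator terms total 567
partial completes = 609.9 − 567 ≈ 43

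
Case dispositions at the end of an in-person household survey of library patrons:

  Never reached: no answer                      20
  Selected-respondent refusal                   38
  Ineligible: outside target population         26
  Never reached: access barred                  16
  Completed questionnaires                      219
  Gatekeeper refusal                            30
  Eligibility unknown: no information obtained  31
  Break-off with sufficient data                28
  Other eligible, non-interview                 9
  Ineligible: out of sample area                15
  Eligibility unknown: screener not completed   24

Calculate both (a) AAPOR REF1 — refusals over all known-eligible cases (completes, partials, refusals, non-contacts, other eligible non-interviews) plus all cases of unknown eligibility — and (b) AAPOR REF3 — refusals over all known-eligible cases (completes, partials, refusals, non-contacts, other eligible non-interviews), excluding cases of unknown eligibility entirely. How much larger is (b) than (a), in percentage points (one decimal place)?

2.5

Refusal or break-off = 30 + 38 = 68
No answer / not reached = 20 + 16 = 36
Undetermined eligibility = 24 + 31 = 55
Ineligible = 26 + 15 = 41
Top = 68
Base = 219 + 28 + 68 + 36 + 9 + 55 = 415
REF1 = 68 / 415 = 0.1639
Base = 219 + 28 + 68 + 36 + 9 = 360
REF3 = 68 / 360 = 0.1889
Difference = 18.89 − 16.39 = 2.50 percentage points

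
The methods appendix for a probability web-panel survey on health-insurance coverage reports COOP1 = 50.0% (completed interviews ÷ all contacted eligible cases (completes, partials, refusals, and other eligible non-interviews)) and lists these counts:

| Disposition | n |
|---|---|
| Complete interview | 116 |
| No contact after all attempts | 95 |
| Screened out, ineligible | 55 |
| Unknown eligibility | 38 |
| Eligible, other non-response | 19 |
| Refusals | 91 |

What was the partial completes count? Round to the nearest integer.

COOP1 = 116 / D = 0.500
D = 116 / 0.500 = 232.0
Remaining denominator categories sum to 226
partial completes = 232.0 − 226 ≈ 6

6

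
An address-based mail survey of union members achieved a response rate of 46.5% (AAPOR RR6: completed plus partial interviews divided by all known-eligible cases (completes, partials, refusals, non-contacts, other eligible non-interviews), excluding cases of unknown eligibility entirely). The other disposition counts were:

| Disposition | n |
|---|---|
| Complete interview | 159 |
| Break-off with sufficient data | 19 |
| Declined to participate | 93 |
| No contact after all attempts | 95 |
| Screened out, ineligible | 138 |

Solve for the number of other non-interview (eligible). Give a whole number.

17

Top: 159 + 19 = 178
RR6 = 178 / D = 0.465
D = 178 / 0.465 = 382.8
Rest of base = 366
other non-interview (eligible) = 382.8 − 366 ≈ 17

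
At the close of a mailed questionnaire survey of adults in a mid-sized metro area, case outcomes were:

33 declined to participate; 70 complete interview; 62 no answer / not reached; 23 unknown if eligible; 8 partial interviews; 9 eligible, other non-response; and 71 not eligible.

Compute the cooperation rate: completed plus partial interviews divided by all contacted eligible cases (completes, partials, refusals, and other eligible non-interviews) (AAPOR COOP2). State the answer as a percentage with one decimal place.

Numerator → 70 + 8 = 78
Base → 70 + 8 + 33 + 9 = 120
COOP2 = 78 / 120 = 0.6500

65.0%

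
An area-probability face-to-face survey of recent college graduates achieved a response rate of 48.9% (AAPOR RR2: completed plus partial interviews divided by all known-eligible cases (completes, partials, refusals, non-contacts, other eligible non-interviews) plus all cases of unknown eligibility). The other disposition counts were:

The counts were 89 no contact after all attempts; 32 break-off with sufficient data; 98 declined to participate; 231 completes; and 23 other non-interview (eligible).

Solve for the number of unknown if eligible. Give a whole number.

Numerator → 231 + 32 = 263
RR2 = 263 / D = 0.489
D = 263 / 0.489 = 537.8
Remaining denominator categories sum to 473
unknown if eligible = 537.8 − 473 ≈ 65

65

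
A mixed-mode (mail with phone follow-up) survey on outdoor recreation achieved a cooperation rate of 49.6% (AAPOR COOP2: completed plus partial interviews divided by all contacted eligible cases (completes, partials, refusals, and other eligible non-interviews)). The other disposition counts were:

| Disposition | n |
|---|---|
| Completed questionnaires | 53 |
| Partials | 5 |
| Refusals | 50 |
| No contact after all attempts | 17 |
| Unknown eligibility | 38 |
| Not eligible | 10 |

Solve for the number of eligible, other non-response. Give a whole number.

Top = 53 + 5 = 58
COOP2 = 58 / D = 0.496
D = 58 / 0.496 = 116.9
Other denominator terms total 108
eligible, other non-response = 116.9 − 108 ≈ 9

9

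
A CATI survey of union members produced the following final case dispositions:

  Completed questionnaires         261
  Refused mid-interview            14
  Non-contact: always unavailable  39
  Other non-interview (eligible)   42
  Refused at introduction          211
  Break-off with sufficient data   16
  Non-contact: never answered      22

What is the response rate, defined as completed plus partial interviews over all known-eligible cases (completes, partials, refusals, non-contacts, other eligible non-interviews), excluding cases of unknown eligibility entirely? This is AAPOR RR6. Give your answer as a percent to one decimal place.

Refused = 211 + 14 = 225
Non-contacts = 22 + 39 = 61
Numerator = 261 + 16 = 277
Base = 261 + 16 + 225 + 61 + 42 = 605
RR6 = 277 / 605 = 0.4579

45.8%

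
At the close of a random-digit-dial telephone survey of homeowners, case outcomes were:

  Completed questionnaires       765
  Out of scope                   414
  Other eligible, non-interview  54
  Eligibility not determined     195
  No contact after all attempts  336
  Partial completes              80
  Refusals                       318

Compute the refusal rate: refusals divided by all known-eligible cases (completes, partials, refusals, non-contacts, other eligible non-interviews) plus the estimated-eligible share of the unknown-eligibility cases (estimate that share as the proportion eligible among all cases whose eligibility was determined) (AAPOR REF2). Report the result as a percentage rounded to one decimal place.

18.6%

Top: 318
Determined eligible: 765 + 80 + 318 + 336 + 54 = 1553
e = 1553 / (1553 + 414) = 1553 / 1967 = 0.7895
e × U: 0.7895 × 195 = 153.95
Base: 1553 + 153.95 = 1706.95
REF2 = 318 / 1706.95 = 0.1863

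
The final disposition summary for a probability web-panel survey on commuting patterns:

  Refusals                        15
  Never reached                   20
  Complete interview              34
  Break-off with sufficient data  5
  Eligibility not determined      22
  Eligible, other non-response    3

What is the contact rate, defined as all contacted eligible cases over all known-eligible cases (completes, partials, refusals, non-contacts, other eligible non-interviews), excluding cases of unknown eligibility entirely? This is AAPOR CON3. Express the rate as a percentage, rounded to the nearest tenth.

74.0%

Top = 34 + 5 + 15 + 3 = 57
Denominator = 34 + 5 + 15 + 20 + 3 = 77
CON3 = 57 / 77 = 0.7403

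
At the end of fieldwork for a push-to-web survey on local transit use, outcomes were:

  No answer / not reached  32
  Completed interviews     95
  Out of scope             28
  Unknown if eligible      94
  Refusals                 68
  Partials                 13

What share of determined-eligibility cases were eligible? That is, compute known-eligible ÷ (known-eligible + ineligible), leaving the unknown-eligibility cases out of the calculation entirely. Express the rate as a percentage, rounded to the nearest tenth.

88.1%

Known eligible: 95 + 13 + 68 + 32 = 208
e = 208 / (208 + 28) = 208 / 236 = 0.8814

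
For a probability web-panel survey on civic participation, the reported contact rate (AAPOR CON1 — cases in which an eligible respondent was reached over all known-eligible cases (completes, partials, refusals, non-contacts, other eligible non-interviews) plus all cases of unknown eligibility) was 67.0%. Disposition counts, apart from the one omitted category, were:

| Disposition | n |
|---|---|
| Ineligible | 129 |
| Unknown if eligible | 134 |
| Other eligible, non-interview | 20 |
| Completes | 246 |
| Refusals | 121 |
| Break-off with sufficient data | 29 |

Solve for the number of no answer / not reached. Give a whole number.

Num = 246 + 29 + 121 + 20 = 416
CON1 = 416 / D = 0.670
D = 416 / 0.670 = 620.9
Rest of base = 550
no answer / not reached = 620.9 − 550 ≈ 71

71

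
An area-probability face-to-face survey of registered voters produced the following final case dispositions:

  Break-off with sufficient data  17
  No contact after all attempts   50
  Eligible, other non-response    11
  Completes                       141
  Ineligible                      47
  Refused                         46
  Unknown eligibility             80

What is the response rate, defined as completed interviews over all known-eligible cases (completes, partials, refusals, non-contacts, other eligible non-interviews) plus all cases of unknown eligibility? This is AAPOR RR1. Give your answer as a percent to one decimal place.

40.9%

Top: 141
Denom: 141 + 17 + 46 + 50 + 11 + 80 = 345
RR1 = 141 / 345 = 0.4087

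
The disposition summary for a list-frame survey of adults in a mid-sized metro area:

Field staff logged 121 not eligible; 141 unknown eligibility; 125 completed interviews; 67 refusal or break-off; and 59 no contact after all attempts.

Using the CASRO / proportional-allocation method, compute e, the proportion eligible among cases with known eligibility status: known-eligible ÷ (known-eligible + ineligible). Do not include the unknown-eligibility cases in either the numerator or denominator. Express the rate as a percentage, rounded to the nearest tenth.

Known eligible → 125 + 67 + 59 = 251
e = 251 / (251 + 121) = 251 / 372 = 0.6747

67.5%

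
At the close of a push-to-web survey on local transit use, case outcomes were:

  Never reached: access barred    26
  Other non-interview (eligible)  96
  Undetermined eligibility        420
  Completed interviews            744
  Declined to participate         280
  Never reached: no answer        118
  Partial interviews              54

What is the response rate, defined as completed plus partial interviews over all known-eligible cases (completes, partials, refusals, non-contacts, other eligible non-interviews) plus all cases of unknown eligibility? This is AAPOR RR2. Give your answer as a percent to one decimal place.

45.9%

Non-contacts = 118 + 26 = 144
Numerator: 744 + 54 = 798
Denom: 744 + 54 + 280 + 144 + 96 + 420 = 1738
RR2 = 798 / 1738 = 0.4591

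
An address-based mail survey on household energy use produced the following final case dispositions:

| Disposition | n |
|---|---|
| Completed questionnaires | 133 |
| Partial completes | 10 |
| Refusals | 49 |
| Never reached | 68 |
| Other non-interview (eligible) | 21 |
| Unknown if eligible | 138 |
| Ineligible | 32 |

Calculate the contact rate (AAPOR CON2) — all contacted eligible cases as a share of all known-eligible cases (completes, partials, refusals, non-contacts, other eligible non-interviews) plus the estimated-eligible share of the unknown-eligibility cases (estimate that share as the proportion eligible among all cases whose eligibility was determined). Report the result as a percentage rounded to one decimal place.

52.6%

Top: 133 + 10 + 49 + 21 = 213
Determined eligible: 133 + 10 + 49 + 68 + 21 = 281
e = 281 / (281 + 32) = 281 / 313 = 0.8978
Estimated eligible among unknowns: 0.8978 × 138 = 123.90
Denom: 281 + 123.90 = 404.90
CON2 = 213 / 404.90 = 0.5261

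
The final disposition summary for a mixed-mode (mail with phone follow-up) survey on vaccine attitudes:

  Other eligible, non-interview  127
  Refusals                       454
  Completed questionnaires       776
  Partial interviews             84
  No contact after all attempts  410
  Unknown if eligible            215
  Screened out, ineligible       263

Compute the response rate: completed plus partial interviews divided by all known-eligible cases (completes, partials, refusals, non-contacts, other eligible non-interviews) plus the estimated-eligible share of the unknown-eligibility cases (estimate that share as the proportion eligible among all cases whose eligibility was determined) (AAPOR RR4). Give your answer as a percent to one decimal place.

42.2%

Num → 776 + 84 = 860
Eligible (known) → 776 + 84 + 454 + 410 + 127 = 1851
e = 1851 / (1851 + 263) = 1851 / 2114 = 0.8756
Estimated eligible among unknowns → 0.8756 × 215 = 188.25
Denominator → 1851 + 188.25 = 2039.25
RR4 = 860 / 2039.25 = 0.4217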